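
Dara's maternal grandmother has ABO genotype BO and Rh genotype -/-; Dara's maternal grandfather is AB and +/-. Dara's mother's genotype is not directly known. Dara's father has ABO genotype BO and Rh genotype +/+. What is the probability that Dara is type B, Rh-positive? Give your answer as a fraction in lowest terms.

Dara's mother's ABO genotype from BO × AB: 1/4 AB, 1/4 AO, 1/4 BB, 1/4 BO.
Crossing each possibility with the father BO and summing P(type B): 1/4·1/2 + 1/4·1/4 + 1/4·1 + 1/4·3/4 = 5/8.
Similarly for Rh via the mother's Rh distribution: P(Rh+) = 1.
Independent loci: 5/8 × 1 = 5/8.

5/8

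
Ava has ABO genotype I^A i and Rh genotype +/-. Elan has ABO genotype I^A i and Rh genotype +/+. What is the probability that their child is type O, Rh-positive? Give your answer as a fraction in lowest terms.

1/4

ABO cross I^A i × I^A i → offspring phenotypes: 1/4 O, 3/4 A.
Rh cross +/- × +/+ → 1 Rh+.
Independent loci: P(type O, Rh-positive) = 1/4 × 1 = 1/4.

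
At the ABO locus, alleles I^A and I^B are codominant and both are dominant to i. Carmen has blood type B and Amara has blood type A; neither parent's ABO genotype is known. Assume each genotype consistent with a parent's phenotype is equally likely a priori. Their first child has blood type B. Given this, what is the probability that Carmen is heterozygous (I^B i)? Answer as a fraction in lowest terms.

Possible genotypes: Carmen ∈ {I^B I^B, I^B i}; Amara ∈ {I^A I^A, I^A i}.
Weight each parental genotype pair by prior × P(type-B child):
  I^B I^B × I^A i: posterior weight 2/3.
  I^B i × I^A i: posterior weight 1/3.
Sum the posterior weight over pairs where Carmen is I^B i: 1/3.

1/3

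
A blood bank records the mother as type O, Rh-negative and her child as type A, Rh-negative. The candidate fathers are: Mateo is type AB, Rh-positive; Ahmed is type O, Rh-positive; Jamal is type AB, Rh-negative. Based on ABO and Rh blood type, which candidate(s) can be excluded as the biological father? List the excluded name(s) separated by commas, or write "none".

Ahmed

A candidate is excluded only if no genotype consistent with his phenotype could produce a type A, Rh-negative child with a type O, Rh-negative mother.
Ahmed (type O, Rh+): no genotype consistent with that phenotype can produce a type-A Rh- child with a type-O mother.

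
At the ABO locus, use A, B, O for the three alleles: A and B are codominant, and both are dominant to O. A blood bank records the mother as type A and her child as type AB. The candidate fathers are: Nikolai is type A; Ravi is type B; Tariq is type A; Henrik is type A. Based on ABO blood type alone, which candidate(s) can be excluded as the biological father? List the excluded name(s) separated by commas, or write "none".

Nikolai, Tariq, Henrik

A candidate is excluded only if no genotype consistent with his phenotype could produce a type AB child with a type A mother.
Nikolai (type A): no genotype consistent with that phenotype can produce a type-AB child with a type-A mother.
Tariq (type A): no genotype consistent with that phenotype can produce a type-AB child with a type-A mother.
Henrik (type A): no genotype consistent with that phenotype can produce a type-AB child with a type-A mother.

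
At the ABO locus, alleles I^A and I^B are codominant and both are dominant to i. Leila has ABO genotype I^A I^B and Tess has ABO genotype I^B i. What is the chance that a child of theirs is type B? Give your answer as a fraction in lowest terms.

1/2

ABO cross I^A I^B × I^B i → offspring phenotypes: 1/4 A, 1/2 B, 1/4 AB.
So P(type B) = 1/2.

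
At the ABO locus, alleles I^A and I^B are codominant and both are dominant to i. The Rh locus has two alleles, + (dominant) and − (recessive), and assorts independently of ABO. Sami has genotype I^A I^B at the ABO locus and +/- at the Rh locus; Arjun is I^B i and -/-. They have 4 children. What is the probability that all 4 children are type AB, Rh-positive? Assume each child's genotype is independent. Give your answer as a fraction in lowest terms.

ABO cross I^A I^B × I^B i → 1/4 A, 1/2 B, 1/4 AB.
Rh cross +/- × -/- → 1/2 Rh+, 1/2 Rh-; so P(type AB, Rh-positive) = 1/4 × 1/2 = 1/8 per child.
All 4 independent: (1/8)^4 = 1/4096.

1/4096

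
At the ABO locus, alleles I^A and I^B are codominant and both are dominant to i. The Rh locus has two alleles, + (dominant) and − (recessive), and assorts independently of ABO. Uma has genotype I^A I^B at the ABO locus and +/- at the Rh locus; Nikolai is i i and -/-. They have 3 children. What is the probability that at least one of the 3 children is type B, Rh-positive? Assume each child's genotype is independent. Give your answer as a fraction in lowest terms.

37/64

ABO cross I^A I^B × i i → 1/2 A, 1/2 B.
Rh cross +/- × -/- → 1/2 Rh+, 1/2 Rh-; so P(type B, Rh-positive) = 1/2 × 1/2 = 1/4 per child.
P(none) = (3/4)^3 = 27/64; P(at least one) = 1 − 27/64 = 37/64.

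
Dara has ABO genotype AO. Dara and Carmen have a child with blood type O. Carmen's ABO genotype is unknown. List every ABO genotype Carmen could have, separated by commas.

For each candidate genotype of Carmen, check whether crossing it with AO can produce every observed child phenotype.
  AA → possible child types {A} ✗
  AB → possible child types {A, B, AB} ✗
  AO → possible child types {O, A} ✓
  BB → possible child types {B, AB} ✗
  BO → possible child types {O, A, B, AB} ✓
  OO → possible child types {O, A} ✓

AO, BO, OO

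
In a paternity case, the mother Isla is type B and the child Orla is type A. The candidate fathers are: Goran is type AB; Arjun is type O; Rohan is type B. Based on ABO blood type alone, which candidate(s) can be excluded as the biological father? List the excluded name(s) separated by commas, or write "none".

Arjun, Rohan

A candidate is excluded only if no genotype consistent with his phenotype could produce a type A child with a type B mother.
Arjun (type O): no genotype consistent with that phenotype can produce a type-A child with a type-B mother.
Rohan (type B): no genotype consistent with that phenotype can produce a type-A child with a type-B mother.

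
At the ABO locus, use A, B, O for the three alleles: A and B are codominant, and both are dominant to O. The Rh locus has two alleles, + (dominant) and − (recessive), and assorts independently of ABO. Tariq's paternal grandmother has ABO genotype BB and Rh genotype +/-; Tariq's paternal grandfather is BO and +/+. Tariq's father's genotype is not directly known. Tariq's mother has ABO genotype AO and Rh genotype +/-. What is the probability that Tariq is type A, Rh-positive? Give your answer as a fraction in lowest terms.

7/64

Tariq's father's ABO genotype from BB × BO: 1/2 BB, 1/2 BO.
Crossing each possibility with the mother AO and summing P(type A): 1/2·0 + 1/2·1/4 = 1/8.
Similarly for Rh via the father's Rh distribution: P(Rh+) = 7/8.
Independent loci: 1/8 × 7/8 = 7/64.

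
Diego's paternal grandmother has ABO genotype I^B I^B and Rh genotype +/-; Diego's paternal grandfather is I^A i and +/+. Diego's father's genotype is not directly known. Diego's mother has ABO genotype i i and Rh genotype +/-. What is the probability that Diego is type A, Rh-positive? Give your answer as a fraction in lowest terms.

Diego's father's ABO genotype from I^B I^B × I^A i: 1/2 I^A I^B, 1/2 I^B i.
Crossing each possibility with the mother i i and summing P(type A): 1/2·1/2 + 1/2·0 = 1/4.
Similarly for Rh via the father's Rh distribution: P(Rh+) = 7/8.
Independent loci: 1/4 × 7/8 = 7/32.

7/32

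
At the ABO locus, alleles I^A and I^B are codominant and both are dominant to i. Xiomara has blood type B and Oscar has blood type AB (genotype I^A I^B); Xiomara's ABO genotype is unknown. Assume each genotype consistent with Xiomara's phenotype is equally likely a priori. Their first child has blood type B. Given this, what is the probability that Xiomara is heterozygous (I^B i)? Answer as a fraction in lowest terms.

Possible genotypes: Xiomara ∈ {I^B I^B, I^B i}; Oscar ∈ {I^A I^B}.
Weight each parental genotype pair by prior × P(type-B child):
  I^B I^B × I^A I^B: posterior weight 1/2.
  I^B i × I^A I^B: posterior weight 1/2.
Sum the posterior weight over pairs where Xiomara is I^B i: 1/2.

1/2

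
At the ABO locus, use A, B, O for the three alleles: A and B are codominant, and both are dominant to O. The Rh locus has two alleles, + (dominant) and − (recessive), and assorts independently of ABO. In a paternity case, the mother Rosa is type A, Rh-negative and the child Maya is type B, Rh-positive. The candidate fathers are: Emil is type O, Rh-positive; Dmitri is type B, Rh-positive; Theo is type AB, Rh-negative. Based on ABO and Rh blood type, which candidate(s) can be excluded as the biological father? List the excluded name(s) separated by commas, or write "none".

Emil, Theo

A candidate is excluded only if no genotype consistent with his phenotype could produce a type B, Rh-positive child with a type A, Rh-negative mother.
Emil (type O, Rh+): no genotype consistent with that phenotype can produce a type-B Rh+ child with a type-A mother.
Theo (type AB, Rh-): no genotype consistent with that phenotype can produce a type-B Rh+ child with a type-A mother.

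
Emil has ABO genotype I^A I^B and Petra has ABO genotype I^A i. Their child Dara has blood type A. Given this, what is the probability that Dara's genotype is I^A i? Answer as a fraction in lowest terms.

Cross I^A I^B × I^A i → 1/4 I^A I^A, 1/4 I^A I^B, 1/4 I^A i, 1/4 I^B i.
Type-A genotypes among offspring: I^A I^A (1/4), I^A i (1/4); total 1/2.
P(I^A i | type A) = (1/4) / (1/2) = 1/2.

1/2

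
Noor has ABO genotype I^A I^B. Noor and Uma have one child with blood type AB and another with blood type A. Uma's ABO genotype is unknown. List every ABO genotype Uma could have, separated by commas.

For each candidate genotype of Uma, check whether crossing it with I^A I^B can produce every observed child phenotype.
  I^A I^A → possible child types {A, AB} ✓
  I^A I^B → possible child types {A, B, AB} ✓
  I^A i → possible child types {A, B, AB} ✓
  I^B I^B → possible child types {B, AB} ✗
  I^B i → possible child types {A, B, AB} ✓
  i i → possible child types {A, B} ✗

I^A I^A, I^A I^B, I^A i, I^B i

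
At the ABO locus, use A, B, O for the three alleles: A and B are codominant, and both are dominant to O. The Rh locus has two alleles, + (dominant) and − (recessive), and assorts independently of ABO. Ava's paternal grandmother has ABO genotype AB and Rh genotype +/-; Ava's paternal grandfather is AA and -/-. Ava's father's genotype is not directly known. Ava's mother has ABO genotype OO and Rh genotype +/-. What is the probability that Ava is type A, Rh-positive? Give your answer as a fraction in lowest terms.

15/32

Ava's father's ABO genotype from AB × AA: 1/2 AA, 1/2 AB.
Crossing each possibility with the mother OO and summing P(type A): 1/2·1 + 1/2·1/2 = 3/4.
Similarly for Rh via the father's Rh distribution: P(Rh+) = 5/8.
Independent loci: 3/4 × 5/8 = 15/32.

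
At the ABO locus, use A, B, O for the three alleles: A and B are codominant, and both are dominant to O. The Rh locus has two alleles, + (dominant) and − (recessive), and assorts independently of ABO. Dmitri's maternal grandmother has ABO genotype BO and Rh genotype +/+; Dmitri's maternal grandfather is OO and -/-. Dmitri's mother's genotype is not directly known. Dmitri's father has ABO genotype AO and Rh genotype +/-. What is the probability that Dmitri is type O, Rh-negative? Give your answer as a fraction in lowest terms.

3/32

Dmitri's mother's ABO genotype from BO × OO: 1/2 BO, 1/2 OO.
Crossing each possibility with the father AO and summing P(type O): 1/2·1/4 + 1/2·1/2 = 3/8.
Similarly for Rh via the mother's Rh distribution: P(Rh-) = 1/4.
Independent loci: 3/8 × 1/4 = 3/32.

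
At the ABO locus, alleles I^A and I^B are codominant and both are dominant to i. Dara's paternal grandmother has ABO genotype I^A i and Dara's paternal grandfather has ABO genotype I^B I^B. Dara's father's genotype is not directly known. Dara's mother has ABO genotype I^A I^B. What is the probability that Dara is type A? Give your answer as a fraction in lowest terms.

Dara's father's ABO genotype from I^A i × I^B I^B: 1/2 I^A I^B, 1/2 I^B i.
Crossing each possibility with the mother I^A I^B and summing P(type A): 1/2·1/4 + 1/2·1/4 = 1/4.

1/4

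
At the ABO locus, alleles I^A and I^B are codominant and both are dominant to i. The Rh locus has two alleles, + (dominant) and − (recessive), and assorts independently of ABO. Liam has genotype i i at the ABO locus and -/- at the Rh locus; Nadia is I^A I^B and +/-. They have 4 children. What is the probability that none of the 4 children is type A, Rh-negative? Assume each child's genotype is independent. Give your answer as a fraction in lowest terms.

ABO cross i i × I^A I^B → 1/2 A, 1/2 B.
Rh cross -/- × +/- → 1/2 Rh+, 1/2 Rh-; so P(type A, Rh-negative) = 1/2 × 1/2 = 1/4 per child.
P(not type A, Rh-negative) = 3/4 for one child; (3/4)^4 = 81/256.

81/256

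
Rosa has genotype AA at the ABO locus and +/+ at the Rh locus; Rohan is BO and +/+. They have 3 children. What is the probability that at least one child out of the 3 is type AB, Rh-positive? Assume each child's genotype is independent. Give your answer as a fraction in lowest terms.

7/8

ABO cross AA × BO → 1/2 A, 1/2 AB.
Rh cross +/+ × +/+ → 1 Rh+; so P(type AB, Rh-positive) = 1/2 × 1 = 1/2 per child.
P(none) = (1/2)^3 = 1/8; P(at least one) = 1 − 1/8 = 7/8.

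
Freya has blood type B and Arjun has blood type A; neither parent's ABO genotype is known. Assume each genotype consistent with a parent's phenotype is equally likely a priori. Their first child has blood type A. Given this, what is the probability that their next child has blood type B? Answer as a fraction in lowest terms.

Possible genotypes: Freya ∈ {I^B I^B, I^B i}; Arjun ∈ {I^A I^A, I^A i}.
Weight each parental genotype pair by prior × P(type-A child):
  I^B i × I^A I^A: posterior weight 2/3; P(next child type B) = 0.
  I^B i × I^A i: posterior weight 1/3; P(next child type B) = 1/4.
Weighted sum = 1/12.

1/12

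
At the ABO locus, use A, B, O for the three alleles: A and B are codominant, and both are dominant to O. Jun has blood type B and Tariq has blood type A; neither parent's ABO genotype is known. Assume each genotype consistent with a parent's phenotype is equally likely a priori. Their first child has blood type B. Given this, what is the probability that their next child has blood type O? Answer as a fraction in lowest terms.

1/12

Possible genotypes: Jun ∈ {BB, BO}; Tariq ∈ {AA, AO}.
Weight each parental genotype pair by prior × P(type-B child):
  BB × AO: posterior weight 2/3; P(next child type O) = 0.
  BO × AO: posterior weight 1/3; P(next child type O) = 1/4.
Weighted sum = 1/12.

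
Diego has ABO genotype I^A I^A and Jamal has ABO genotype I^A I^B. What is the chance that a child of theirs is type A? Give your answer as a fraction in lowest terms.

ABO cross I^A I^A × I^A I^B → offspring phenotypes: 1/2 A, 1/2 AB.
So P(type A) = 1/2.

1/2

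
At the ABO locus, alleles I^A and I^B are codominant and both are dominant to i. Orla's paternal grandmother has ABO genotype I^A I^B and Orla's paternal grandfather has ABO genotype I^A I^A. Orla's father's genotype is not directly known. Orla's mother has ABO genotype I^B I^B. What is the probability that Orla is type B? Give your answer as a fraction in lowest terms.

1/4

Orla's father's ABO genotype from I^A I^B × I^A I^A: 1/2 I^A I^A, 1/2 I^A I^B.
Crossing each possibility with the mother I^B I^B and summing P(type B): 1/2·0 + 1/2·1/2 = 1/4.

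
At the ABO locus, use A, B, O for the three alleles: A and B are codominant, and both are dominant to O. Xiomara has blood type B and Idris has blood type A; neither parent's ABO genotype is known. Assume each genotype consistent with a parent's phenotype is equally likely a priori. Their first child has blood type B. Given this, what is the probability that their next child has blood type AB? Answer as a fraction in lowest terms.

Possible genotypes: Xiomara ∈ {BB, BO}; Idris ∈ {AA, AO}.
Weight each parental genotype pair by prior × P(type-B child):
  BB × AO: posterior weight 2/3; P(next child type AB) = 1/2.
  BO × AO: posterior weight 1/3; P(next child type AB) = 1/4.
Weighted sum = 5/12.

5/12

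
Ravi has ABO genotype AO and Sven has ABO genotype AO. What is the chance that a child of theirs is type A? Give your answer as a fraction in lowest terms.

ABO cross AO × AO → offspring phenotypes: 1/4 O, 3/4 A.
So P(type A) = 3/4.

3/4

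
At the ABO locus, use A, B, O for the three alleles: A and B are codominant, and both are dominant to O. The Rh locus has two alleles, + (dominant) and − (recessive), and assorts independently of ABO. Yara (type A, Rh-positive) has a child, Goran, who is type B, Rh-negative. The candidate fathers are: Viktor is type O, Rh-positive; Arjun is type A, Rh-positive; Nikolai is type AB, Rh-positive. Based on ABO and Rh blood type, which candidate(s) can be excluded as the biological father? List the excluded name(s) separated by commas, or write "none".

Viktor, Arjun

A candidate is excluded only if no genotype consistent with his phenotype could produce a type B, Rh-negative child with a type A, Rh-positive mother.
Viktor (type O, Rh+): no genotype consistent with that phenotype can produce a type-B Rh- child with a type-A mother.
Arjun (type A, Rh+): no genotype consistent with that phenotype can produce a type-B Rh- child with a type-A mother.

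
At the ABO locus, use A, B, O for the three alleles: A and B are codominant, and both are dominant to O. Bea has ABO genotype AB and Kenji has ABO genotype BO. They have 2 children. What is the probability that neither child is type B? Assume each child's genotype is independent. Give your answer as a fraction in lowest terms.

1/4

ABO cross AB × BO → 1/4 A, 1/2 B, 1/4 AB.
So P(type B) = 1/2 per child.
P(not type B) = 1/2 for one child; (1/2)^2 = 1/4.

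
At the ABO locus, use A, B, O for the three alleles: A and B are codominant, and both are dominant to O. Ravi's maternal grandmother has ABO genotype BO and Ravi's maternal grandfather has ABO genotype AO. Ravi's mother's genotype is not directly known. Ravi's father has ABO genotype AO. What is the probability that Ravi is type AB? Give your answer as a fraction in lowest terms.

Ravi's mother's ABO genotype from BO × AO: 1/4 AB, 1/4 AO, 1/4 BO, 1/4 OO.
Crossing each possibility with the father AO and summing P(type AB): 1/4·1/4 + 1/4·0 + 1/4·1/4 + 1/4·0 = 1/8.

1/8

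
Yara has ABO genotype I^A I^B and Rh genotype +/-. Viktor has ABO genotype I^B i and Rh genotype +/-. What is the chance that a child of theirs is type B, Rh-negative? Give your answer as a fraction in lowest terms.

ABO cross I^A I^B × I^B i → offspring phenotypes: 1/4 A, 1/2 B, 1/4 AB.
Rh cross +/- × +/- → 3/4 Rh+, 1/4 Rh-.
Independent loci: P(type B, Rh-negative) = 1/2 × 1/4 = 1/8.

1/8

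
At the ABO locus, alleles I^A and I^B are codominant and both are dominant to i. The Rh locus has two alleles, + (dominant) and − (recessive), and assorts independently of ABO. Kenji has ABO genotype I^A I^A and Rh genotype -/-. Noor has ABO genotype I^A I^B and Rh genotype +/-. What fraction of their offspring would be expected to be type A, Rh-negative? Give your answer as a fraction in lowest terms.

ABO cross I^A I^A × I^A I^B → offspring phenotypes: 1/2 A, 1/2 AB.
Rh cross -/- × +/- → 1/2 Rh+, 1/2 Rh-.
Independent loci: P(type A, Rh-negative) = 1/2 × 1/2 = 1/4.

1/4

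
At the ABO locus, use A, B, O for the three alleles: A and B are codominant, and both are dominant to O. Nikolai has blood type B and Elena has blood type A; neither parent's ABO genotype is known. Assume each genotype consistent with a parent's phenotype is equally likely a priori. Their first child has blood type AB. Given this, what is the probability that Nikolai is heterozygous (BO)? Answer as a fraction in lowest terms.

1/3

Possible genotypes: Nikolai ∈ {BB, BO}; Elena ∈ {AA, AO}.
Weight each parental genotype pair by prior × P(type-AB child):
  BB × AA: posterior weight 4/9.
  BB × AO: posterior weight 2/9.
  BO × AA: posterior weight 2/9.
  BO × AO: posterior weight 1/9.
Sum the posterior weight over pairs where Nikolai is BO: 1/3.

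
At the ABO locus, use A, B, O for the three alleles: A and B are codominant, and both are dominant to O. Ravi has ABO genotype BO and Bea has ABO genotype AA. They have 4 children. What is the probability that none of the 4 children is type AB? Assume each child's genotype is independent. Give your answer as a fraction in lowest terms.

1/16

ABO cross BO × AA → 1/2 A, 1/2 AB.
So P(type AB) = 1/2 per child.
P(not type AB) = 1/2 for one child; (1/2)^4 = 1/16.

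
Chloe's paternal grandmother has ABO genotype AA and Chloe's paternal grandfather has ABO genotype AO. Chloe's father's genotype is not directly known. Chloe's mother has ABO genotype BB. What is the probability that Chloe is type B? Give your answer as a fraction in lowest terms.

Chloe's father's ABO genotype from AA × AO: 1/2 AA, 1/2 AO.
Crossing each possibility with the mother BB and summing P(type B): 1/2·0 + 1/2·1/2 = 1/4.

1/4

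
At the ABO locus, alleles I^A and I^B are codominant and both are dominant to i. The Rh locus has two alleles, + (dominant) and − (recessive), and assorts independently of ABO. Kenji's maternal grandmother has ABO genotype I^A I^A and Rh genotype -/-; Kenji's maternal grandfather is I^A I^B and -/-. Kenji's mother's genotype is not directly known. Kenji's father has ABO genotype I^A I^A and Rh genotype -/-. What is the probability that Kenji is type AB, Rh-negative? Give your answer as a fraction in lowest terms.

1/4

Kenji's mother's ABO genotype from I^A I^A × I^A I^B: 1/2 I^A I^A, 1/2 I^A I^B.
Crossing each possibility with the father I^A I^A and summing P(type AB): 1/2·0 + 1/2·1/2 = 1/4.
Similarly for Rh via the mother's Rh distribution: P(Rh-) = 1.
Independent loci: 1/4 × 1 = 1/4.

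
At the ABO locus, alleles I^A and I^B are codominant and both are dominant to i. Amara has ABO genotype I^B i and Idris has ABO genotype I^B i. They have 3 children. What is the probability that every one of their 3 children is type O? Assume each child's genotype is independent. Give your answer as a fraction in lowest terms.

1/64

ABO cross I^B i × I^B i → 1/4 O, 3/4 B.
So P(type O) = 1/4 per child.
All 3 independent: (1/4)^3 = 1/64.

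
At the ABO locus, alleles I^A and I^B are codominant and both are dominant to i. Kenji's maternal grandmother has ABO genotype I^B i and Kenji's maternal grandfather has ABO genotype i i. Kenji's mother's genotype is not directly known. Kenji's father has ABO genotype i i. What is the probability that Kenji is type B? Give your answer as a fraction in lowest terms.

Kenji's mother's ABO genotype from I^B i × i i: 1/2 I^B i, 1/2 i i.
Crossing each possibility with the father i i and summing P(type B): 1/2·1/2 + 1/2·0 = 1/4.

1/4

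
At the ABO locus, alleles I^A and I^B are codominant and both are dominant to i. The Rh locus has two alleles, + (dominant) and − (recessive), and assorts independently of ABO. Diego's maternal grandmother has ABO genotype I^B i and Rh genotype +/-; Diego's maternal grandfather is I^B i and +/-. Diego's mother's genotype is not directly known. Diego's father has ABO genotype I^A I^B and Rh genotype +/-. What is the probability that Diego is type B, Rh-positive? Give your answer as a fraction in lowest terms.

Diego's mother's ABO genotype from I^B i × I^B i: 1/4 I^B I^B, 1/2 I^B i, 1/4 i i.
Crossing each possibility with the father I^A I^B and summing P(type B): 1/4·1/2 + 1/2·1/2 + 1/4·1/2 = 1/2.
Similarly for Rh via the mother's Rh distribution: P(Rh+) = 3/4.
Independent loci: 1/2 × 3/4 = 3/8.

3/8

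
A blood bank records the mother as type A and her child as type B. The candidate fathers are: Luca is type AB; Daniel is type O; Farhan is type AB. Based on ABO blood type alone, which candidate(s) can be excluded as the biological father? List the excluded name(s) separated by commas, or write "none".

A candidate is excluded only if no genotype consistent with his phenotype could produce a type B child with a type A mother.
Daniel (type O): no genotype consistent with that phenotype can produce a type-B child with a type-A mother.

Daniel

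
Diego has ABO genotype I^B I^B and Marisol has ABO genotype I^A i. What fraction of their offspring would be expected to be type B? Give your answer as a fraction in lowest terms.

1/2

ABO cross I^B I^B × I^A i → offspring phenotypes: 1/2 B, 1/2 AB.
So P(type B) = 1/2.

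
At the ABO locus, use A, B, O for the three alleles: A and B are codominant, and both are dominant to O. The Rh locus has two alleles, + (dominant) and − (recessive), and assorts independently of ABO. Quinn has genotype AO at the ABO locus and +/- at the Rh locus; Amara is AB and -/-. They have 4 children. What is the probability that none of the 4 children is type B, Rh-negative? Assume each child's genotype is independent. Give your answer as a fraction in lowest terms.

ABO cross AO × AB → 1/2 A, 1/4 B, 1/4 AB.
Rh cross +/- × -/- → 1/2 Rh+, 1/2 Rh-; so P(type B, Rh-negative) = 1/4 × 1/2 = 1/8 per child.
P(not type B, Rh-negative) = 7/8 for one child; (7/8)^4 = 2401/4096.

2401/4096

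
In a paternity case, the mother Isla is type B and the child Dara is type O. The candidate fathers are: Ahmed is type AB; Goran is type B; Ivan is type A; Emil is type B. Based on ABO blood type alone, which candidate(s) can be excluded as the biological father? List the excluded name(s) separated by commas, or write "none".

A candidate is excluded only if no genotype consistent with his phenotype could produce a type O child with a type B mother.
Ahmed (type AB): no genotype consistent with that phenotype can produce a type-O child with a type-B mother.

Ahmed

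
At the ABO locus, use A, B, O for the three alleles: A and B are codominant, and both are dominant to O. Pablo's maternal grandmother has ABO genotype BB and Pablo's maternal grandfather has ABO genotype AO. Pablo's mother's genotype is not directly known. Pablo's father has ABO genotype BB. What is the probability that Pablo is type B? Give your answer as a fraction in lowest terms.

3/4

Pablo's mother's ABO genotype from BB × AO: 1/2 AB, 1/2 BO.
Crossing each possibility with the father BB and summing P(type B): 1/2·1/2 + 1/2·1 = 3/4.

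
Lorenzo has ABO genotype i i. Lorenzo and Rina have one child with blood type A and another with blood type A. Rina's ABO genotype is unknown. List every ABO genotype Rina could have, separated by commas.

For each candidate genotype of Rina, check whether crossing it with i i can produce every observed child phenotype.
  I^A I^A → possible child types {A} ✓
  I^A I^B → possible child types {A, B} ✓
  I^A i → possible child types {O, A} ✓
  I^B I^B → possible child types {B} ✗
  I^B i → possible child types {O, B} ✗
  i i → possible child types {O} ✗

I^A I^A, I^A I^B, I^A i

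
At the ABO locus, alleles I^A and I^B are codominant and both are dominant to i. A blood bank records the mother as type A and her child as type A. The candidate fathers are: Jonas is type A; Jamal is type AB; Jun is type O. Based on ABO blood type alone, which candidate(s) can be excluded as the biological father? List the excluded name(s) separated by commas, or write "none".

A candidate is excluded only if no genotype consistent with his phenotype could produce a type A child with a type A mother.
Every candidate has at least one consistent genotype combination, so none can be excluded.

none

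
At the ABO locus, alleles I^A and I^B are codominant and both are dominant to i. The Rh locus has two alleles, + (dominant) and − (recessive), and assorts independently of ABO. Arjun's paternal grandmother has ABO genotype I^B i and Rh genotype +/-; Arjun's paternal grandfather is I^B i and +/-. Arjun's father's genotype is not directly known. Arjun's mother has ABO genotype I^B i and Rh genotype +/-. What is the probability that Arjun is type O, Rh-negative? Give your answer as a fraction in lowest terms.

1/16

Arjun's father's ABO genotype from I^B i × I^B i: 1/4 I^B I^B, 1/2 I^B i, 1/4 i i.
Crossing each possibility with the mother I^B i and summing P(type O): 1/4·0 + 1/2·1/4 + 1/4·1/2 = 1/4.
Similarly for Rh via the father's Rh distribution: P(Rh-) = 1/4.
Independent loci: 1/4 × 1/4 = 1/16.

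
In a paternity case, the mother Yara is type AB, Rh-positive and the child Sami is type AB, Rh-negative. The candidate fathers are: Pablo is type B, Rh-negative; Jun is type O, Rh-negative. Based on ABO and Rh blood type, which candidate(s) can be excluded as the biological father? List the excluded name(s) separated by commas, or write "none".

Jun

A candidate is excluded only if no genotype consistent with his phenotype could produce a type AB, Rh-negative child with a type AB, Rh-positive mother.
Jun (type O, Rh-): no genotype consistent with that phenotype can produce a type-AB Rh- child with a type-AB mother.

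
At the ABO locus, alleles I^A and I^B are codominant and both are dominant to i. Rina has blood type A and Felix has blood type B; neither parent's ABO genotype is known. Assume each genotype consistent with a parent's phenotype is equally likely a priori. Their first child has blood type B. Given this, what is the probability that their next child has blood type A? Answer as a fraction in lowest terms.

1/12

Possible genotypes: Rina ∈ {I^A I^A, I^A i}; Felix ∈ {I^B I^B, I^B i}.
Weight each parental genotype pair by prior × P(type-B child):
  I^A i × I^B I^B: posterior weight 2/3; P(next child type A) = 0.
  I^A i × I^B i: posterior weight 1/3; P(next child type A) = 1/4.
Weighted sum = 1/12.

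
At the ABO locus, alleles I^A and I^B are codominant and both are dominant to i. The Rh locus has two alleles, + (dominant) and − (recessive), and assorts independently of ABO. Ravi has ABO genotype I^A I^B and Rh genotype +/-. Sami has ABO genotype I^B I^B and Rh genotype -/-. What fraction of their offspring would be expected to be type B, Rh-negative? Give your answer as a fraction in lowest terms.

ABO cross I^A I^B × I^B I^B → offspring phenotypes: 1/2 B, 1/2 AB.
Rh cross +/- × -/- → 1/2 Rh+, 1/2 Rh-.
Independent loci: P(type B, Rh-negative) = 1/2 × 1/2 = 1/4.

1/4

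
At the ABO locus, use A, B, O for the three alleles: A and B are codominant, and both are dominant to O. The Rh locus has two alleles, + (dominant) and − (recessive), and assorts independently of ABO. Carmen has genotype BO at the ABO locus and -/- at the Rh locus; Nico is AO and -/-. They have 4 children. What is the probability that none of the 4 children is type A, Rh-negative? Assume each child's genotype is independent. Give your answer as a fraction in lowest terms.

81/256

ABO cross BO × AO → 1/4 O, 1/4 A, 1/4 B, 1/4 AB.
Rh cross -/- × -/- → 1 Rh-; so P(type A, Rh-negative) = 1/4 × 1 = 1/4 per child.
P(not type A, Rh-negative) = 3/4 for one child; (3/4)^4 = 81/256.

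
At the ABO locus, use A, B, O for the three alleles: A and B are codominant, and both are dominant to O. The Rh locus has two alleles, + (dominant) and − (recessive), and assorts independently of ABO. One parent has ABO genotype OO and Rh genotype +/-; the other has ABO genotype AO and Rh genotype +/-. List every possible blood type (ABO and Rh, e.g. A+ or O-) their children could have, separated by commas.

Gametes from OO × AO give offspring ABO genotypes AO, OO, i.e. phenotypes O, A.
Rh cross +/- × +/- → phenotypes Rh+, Rh-.
Combining independently: O+, O-, A+, A-.

O+, O-, A+, A-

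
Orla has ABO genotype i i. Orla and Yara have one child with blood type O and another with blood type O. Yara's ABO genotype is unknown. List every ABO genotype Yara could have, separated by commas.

For each candidate genotype of Yara, check whether crossing it with i i can produce every observed child phenotype.
  I^A I^A → possible child types {A} ✗
  I^A I^B → possible child types {A, B} ✗
  I^A i → possible child types {O, A} ✓
  I^B I^B → possible child types {B} ✗
  I^B i → possible child types {O, B} ✓
  i i → possible child types {O} ✓

I^A i, I^B i, i i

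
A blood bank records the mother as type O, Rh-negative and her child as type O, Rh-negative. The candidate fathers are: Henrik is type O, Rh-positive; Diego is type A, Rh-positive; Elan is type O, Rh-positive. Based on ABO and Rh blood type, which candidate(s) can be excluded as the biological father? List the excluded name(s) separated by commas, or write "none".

none

A candidate is excluded only if no genotype consistent with his phenotype could produce a type O, Rh-negative child with a type O, Rh-negative mother.
Every candidate has at least one consistent genotype combination, so none can be excluded.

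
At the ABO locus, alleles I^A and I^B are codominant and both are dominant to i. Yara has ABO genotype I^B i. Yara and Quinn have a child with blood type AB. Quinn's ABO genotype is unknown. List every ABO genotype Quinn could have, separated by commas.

I^A I^A, I^A I^B, I^A i

For each candidate genotype of Quinn, check whether crossing it with I^B i can produce every observed child phenotype.
  I^A I^A → possible child types {A, AB} ✓
  I^A I^B → possible child types {A, B, AB} ✓
  I^A i → possible child types {O, A, B, AB} ✓
  I^B I^B → possible child types {B} ✗
  I^B i → possible child types {O, B} ✗
  i i → possible child types {O, B} ✗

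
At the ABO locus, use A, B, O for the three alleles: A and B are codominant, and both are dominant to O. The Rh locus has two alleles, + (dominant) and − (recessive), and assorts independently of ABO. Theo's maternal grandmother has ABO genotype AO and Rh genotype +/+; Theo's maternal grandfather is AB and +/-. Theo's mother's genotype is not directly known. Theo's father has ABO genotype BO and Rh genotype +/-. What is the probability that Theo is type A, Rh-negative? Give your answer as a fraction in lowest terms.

Theo's mother's ABO genotype from AO × AB: 1/4 AA, 1/4 AB, 1/4 AO, 1/4 BO.
Crossing each possibility with the father BO and summing P(type A): 1/4·1/2 + 1/4·1/4 + 1/4·1/4 + 1/4·0 = 1/4.
Similarly for Rh via the mother's Rh distribution: P(Rh-) = 1/8.
Independent loci: 1/4 × 1/8 = 1/32.

1/32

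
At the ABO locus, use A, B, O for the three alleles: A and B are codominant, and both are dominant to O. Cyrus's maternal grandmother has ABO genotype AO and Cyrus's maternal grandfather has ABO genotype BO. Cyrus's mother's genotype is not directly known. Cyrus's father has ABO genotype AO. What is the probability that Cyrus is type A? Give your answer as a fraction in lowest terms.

Cyrus's mother's ABO genotype from AO × BO: 1/4 AB, 1/4 AO, 1/4 BO, 1/4 OO.
Crossing each possibility with the father AO and summing P(type A): 1/4·1/2 + 1/4·3/4 + 1/4·1/4 + 1/4·1/2 = 1/2.

1/2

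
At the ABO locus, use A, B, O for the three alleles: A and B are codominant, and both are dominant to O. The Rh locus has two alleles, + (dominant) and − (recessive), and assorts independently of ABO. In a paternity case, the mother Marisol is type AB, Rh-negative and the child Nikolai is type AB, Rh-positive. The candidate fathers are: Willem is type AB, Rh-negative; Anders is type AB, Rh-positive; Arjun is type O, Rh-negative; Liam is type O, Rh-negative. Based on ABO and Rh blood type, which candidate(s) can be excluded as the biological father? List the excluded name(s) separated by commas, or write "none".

A candidate is excluded only if no genotype consistent with his phenotype could produce a type AB, Rh-positive child with a type AB, Rh-negative mother.
Willem (type AB, Rh-): no genotype consistent with that phenotype can produce a type-AB Rh+ child with a type-AB mother.
Arjun (type O, Rh-): no genotype consistent with that phenotype can produce a type-AB Rh+ child with a type-AB mother.
Liam (type O, Rh-): no genotype consistent with that phenotype can produce a type-AB Rh+ child with a type-AB mother.

Willem, Arjun, Liam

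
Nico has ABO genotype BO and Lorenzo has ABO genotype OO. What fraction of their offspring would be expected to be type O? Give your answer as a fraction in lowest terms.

1/2

ABO cross BO × OO → offspring phenotypes: 1/2 O, 1/2 B.
So P(type O) = 1/2.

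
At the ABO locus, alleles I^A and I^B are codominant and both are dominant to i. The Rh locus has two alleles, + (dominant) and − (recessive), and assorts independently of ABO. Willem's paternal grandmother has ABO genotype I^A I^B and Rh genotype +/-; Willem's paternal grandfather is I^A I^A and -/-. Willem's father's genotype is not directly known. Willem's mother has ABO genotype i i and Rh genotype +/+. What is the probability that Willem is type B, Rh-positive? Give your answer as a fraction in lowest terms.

1/4

Willem's father's ABO genotype from I^A I^B × I^A I^A: 1/2 I^A I^A, 1/2 I^A I^B.
Crossing each possibility with the mother i i and summing P(type B): 1/2·0 + 1/2·1/2 = 1/4.
Similarly for Rh via the father's Rh distribution: P(Rh+) = 1.
Independent loci: 1/4 × 1 = 1/4.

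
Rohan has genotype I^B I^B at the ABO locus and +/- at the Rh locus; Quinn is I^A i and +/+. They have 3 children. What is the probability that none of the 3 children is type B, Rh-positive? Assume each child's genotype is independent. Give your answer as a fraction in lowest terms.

ABO cross I^B I^B × I^A i → 1/2 B, 1/2 AB.
Rh cross +/- × +/+ → 1 Rh+; so P(type B, Rh-positive) = 1/2 × 1 = 1/2 per child.
P(not type B, Rh-positive) = 1/2 for one child; (1/2)^3 = 1/8.

1/8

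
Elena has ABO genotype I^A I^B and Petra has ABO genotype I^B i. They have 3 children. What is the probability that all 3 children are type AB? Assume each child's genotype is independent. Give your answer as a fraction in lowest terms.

ABO cross I^A I^B × I^B i → 1/4 A, 1/2 B, 1/4 AB.
So P(type AB) = 1/4 per child.
All 3 independent: (1/4)^3 = 1/64.

1/64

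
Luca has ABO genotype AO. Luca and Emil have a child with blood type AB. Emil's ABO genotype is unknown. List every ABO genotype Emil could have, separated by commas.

For each candidate genotype of Emil, check whether crossing it with AO can produce every observed child phenotype.
  AA → possible child types {A} ✗
  AB → possible child types {A, B, AB} ✓
  AO → possible child types {O, A} ✗
  BB → possible child types {B, AB} ✓
  BO → possible child types {O, A, B, AB} ✓
  OO → possible child types {O, A} ✗

AB, BB, BO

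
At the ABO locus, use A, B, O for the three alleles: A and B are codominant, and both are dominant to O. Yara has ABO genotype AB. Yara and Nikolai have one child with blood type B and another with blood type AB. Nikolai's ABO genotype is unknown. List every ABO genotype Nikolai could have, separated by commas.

AB, AO, BB, BO

For each candidate genotype of Nikolai, check whether crossing it with AB can produce every observed child phenotype.
  AA → possible child types {A, AB} ✗
  AB → possible child types {A, B, AB} ✓
  AO → possible child types {A, B, AB} ✓
  BB → possible child types {B, AB} ✓
  BO → possible child types {A, B, AB} ✓
  OO → possible child types {A, B} ✗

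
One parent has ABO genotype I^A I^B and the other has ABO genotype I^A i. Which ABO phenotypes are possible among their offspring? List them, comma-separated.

A, B, AB

Gametes from I^A I^B × I^A i give offspring ABO genotypes I^A I^A, I^A I^B, I^A i, I^B i, i.e. phenotypes A, B, AB.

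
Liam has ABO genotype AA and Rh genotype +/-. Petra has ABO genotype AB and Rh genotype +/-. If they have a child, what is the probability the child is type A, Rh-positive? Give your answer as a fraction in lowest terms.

3/8

ABO cross AA × AB → offspring phenotypes: 1/2 A, 1/2 AB.
Rh cross +/- × +/- → 3/4 Rh+, 1/4 Rh-.
Independent loci: P(type A, Rh-positive) = 1/2 × 3/4 = 3/8.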